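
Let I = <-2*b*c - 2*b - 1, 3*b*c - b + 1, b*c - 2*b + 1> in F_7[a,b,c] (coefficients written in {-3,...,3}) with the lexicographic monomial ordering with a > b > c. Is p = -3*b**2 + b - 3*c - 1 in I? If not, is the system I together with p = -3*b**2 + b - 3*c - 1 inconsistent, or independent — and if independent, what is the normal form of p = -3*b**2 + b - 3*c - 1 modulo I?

First compute the reduced Gröbner basis of I by Buchberger's algorithm.
f_1 = -2*b*c - 2*b - 1, LT = b*c.
f_2 = 3*b*c - b + 1, LT = b*c.
f_3 = b*c - 2*b + 1, LT = b*c.

S(f_1,f_2): lcm = b*c. S = -b - 1.
  leading term b: no divisor's leading term divides it; move -b to the remainder.
  leading term 1: no divisor's leading term divides it; move -1 to the remainder.
  remainder -b - 1 ≠ 0; add h_4 = -b - 1 to the basis.

S(f_1,f_3): lcm = b*c. S = 3*b + 3.
  leading term b: subtract (-3)·h_4 from 3*b + 3 → 0
  remainder 0.

S(f_2,f_3): lcm = b*c. S = -3*b - 3.
  leading term b: subtract (3)·h_4 from -3*b - 3 → 0
  remainder 0.

S(f_1,h_4): lcm = b*c. S = b - c - 3.
  leading term b: subtract (-1)·h_4 from b - c - 3 → -c + 3
  leading term c: no divisor's leading term divides it; move -c to the remainder.
  leading term 1: no divisor's leading term divides it; move 3 to the remainder.
  remainder -c + 3 ≠ 0; add h_5 = -c + 3 to the basis.

S(f_2,h_4): lcm = b*c. S = 2*b - c - 2.
  leading term b: subtract (-2)·h_4 from 2*b - c - 2 → -c + 3
  leading term c: subtract (1)·h_5 from -c + 3 → 0
  remainder 0.

S(f_3,h_4): lcm = b*c. S = -2*b - c + 1.
  leading term b: subtract (2)·h_4 from -2*b - c + 1 → -c + 3
  leading term c: subtract (1)·h_5 from -c + 3 → 0
  remainder 0.

S(f_1,h_5): lcm = b*c. S = -3*b - 3.
  leading term b: subtract (3)·h_4 from -3*b - 3 → 0
  remainder 0.

S(f_2,h_5): lcm = b*c. S = -2*b - 2.
  leading term b: subtract (2)·h_4 from -2*b - 2 → 0
  remainder 0.

S(f_3,h_5): lcm = b*c. S = b + 1.
  leading term b: subtract (-1)·h_4 from b + 1 → 0
  remainder 0.

S(h_4,h_5): leading monomials are coprime, so the S-polynomial reduces to 0 (Buchberger's first criterion).
Every S-polynomial of the final basis reduces to 0, so we have a Gröbner basis.
Inter-reduce: drop elements whose leading term is divisible by another's, tail-reduce, and make monic.
Reduced Gröbner basis: {b + 1, c - 3}.
Label its elements g_1 = b + 1, g_2 = c - 3.

Reduce p = -3*b**2 + b - 3*c - 1 modulo G:
  leading term b**2: subtract (-3*b)·g_1 from -3*b**2 + b - 3*c - 1 → -3*b - 3*c - 1
  leading term b: subtract (-3)·g_1 from -3*b - 3*c - 1 → -3*c + 2
  leading term c: subtract (-3)·g_2 from -3*c + 2 → 0
  normal form = 0.
Since the normal form is 0, p ∈ I.

-3*b**2 + b - 3*c - 1 lies in I (it reduces to 0).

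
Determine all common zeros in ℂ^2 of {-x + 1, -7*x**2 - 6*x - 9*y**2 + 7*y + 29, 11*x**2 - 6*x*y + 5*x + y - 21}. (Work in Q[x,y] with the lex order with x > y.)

Compute a lex Gröbner basis by Buchberger's algorithm.
f_1 = -x + 1, LT = x.
f_2 = -7*x**2 - 6*x - 9*y**2 + 7*y + 29, LT = x**2.
f_3 = 11*x**2 - 6*x*y + 5*x + y - 21, LT = x**2.

S(f_1,f_2): lcm = x**2. S = -13/7*x - 9/7*y**2 + y + 29/7.
  reduce S modulo (f_1, f_2, f_3):
  remainder -9/7*y**2 + y + 16/7 ≠ 0; add h_4 = -9/7*y**2 + y + 16/7 to the basis.

S(f_1,f_3): lcm = x**2. S = 6/11*x*y - 16/11*x - 1/11*y + 21/11.
  reduce S modulo (f_1, f_2, f_3, h_4):
  remainder 5/11*y + 5/11 ≠ 0; add h_5 = 5/11*y + 5/11 to the basis.

The other S-polynomials (S(f_2,f_3), S(f_1,h_4), S(f_2,h_4), S(f_3,h_4), S(f_1,h_5), S(f_2,h_5), S(f_3,h_5), S(h_4,h_5)) all reduce to 0 modulo the current basis, so we have a Gröbner basis.
Inter-reduce: drop elements whose leading term is divisible by another's, tail-reduce, and make monic.
Reduced Gröbner basis: {x - 1, y + 1}.

From the last basis element, y + 1 = 0, so y takes values in {-1}. Each choice, substituted upward through the basis, yields the corresponding point(s) of the solution set.
  y = -1: the earlier basis element becomes x - 1 = 0, giving x = 1 — point (1, -1).
Zero-dimensionality of the ideal guarantees finitely many solutions over ℂ.

{(1, -1)}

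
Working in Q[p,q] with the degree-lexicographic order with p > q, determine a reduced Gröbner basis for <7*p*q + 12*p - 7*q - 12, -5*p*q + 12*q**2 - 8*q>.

G = {p**2 + 33/7*p - 40/7, p*q + 12/7*p - q - 12/7, q**2 + 5/7*p - 13/12*q - 5/7}

This is the nonlinear analogue of row-reducing a linear system.

f_1 = 7*p*q + 12*p - 7*q - 12, LT = p*q.
f_2 = -5*p*q + 12*q**2 - 8*q, LT = p*q.

S(f_1,f_2): lcm = p*q. S = 12/5*q**2 + 12/7*p - 13/5*q - 12/7.
  reduce S modulo (f_1, f_2):
  remainder 12/5*q**2 + 12/7*p - 13/5*q - 12/7 ≠ 0; add g_3 = 12/5*q**2 + 12/7*p - 13/5*q - 12/7 to the basis.

S(f_1,g_3): lcm = p*q**2. S = -5/7*p**2 + 235/84*p*q - q**2 + 5/7*p - 12/7*q.
  reduce S modulo (f_1, f_2, g_3):
  remainder -5/7*p**2 - 165/49*p + 200/49 ≠ 0; add g_4 = -5/7*p**2 - 165/49*p + 200/49 to the basis.

The other S-polynomials (S(f_2,g_3), S(f_1,g_4), S(f_2,g_4), S(g_3,g_4)) all reduce to 0 modulo the current basis, so we have a Gröbner basis.
Inter-reduce: drop elements whose leading term is divisible by another's, tail-reduce, and make monic.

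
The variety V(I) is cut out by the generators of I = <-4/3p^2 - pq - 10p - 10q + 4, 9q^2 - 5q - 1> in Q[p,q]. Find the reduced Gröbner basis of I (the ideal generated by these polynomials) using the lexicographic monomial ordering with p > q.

Buchberger's algorithm terminates because the ascending chain of leading-term ideals stabilizes.

f_1 = -4/3p^2 - pq - 10p - 10q + 4, LT = p^2.
f_2 = 9q^2 - 5q - 1, LT = q^2.

The S-polynomials (S(f_1,f_2)) all reduce to 0 modulo the current basis, so we have a Gröbner basis.

G = {p^2 + 3/4pq + 15/2p + 15/2q - 3, q^2 - 5/9q - 1/9}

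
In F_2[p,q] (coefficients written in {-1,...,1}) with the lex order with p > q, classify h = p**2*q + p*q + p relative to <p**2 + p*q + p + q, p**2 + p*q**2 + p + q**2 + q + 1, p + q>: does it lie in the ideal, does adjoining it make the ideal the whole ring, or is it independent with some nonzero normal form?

First compute the reduced Gröbner basis of I by Buchberger's algorithm.
f_1 = p**2 + p*q + p + q, LT = p**2.
f_2 = p**2 + p*q**2 + p + q**2 + q + 1, LT = p**2.
f_3 = p + q, LT = p.

S(f_1,f_2): lcm = p**2. S = p*q**2 + p*q + q**2 + 1.
  leading term p*q**2: subtract (q**2)·f_3 from p*q**2 + p*q + q**2 + 1 → p*q + q**3 + q**2 + 1
  leading term p*q: subtract (q)·f_3 from p*q + q**3 + q**2 + 1 → q**3 + 1
  leading term q**3: no divisor's leading term divides it; move q**3 to the remainder.
  leading term 1: no divisor's leading term divides it; move 1 to the remainder.
  remainder q**3 + 1 ≠ 0; add k_4 = q**3 + 1 to the basis.

The other S-polynomials (S(f_1,f_3), S(f_2,f_3), S(f_1,k_4), S(f_2,k_4), S(f_3,k_4)) all reduce to 0 modulo the current basis, so we have a Gröbner basis.
Inter-reduce: drop elements whose leading term is divisible by another's, tail-reduce, and make monic.
Reduced Gröbner basis: {p + q, q**3 + 1}.
Label its elements g_1 = p + q, g_2 = q**3 + 1.

Reduce h = p**2*q + p*q + p modulo G:
  leading term p**2*q: subtract (p*q)·g_1 from p**2*q + p*q + p → p*q**2 + p*q + p
  leading term p*q**2: subtract (q**2)·g_1 from p*q**2 + p*q + p → p*q + p + q**3
  leading term p*q: subtract (q)·g_1 from p*q + p + q**3 → p + q**3 + q**2
  leading term p: subtract (1)·g_1 from p + q**3 + q**2 → q**3 + q**2 + q
  leading term q**3: subtract (1)·g_2 from q**3 + q**2 + q → q**2 + q + 1
  leading term q**2: no divisor's leading term divides it; move q**2 to the remainder.
  leading term q: no divisor's leading term divides it; move q to the remainder.
  leading term 1: no divisor's leading term divides it; move 1 to the remainder.
  normal form = q**2 + q + 1.
The normal form is nonzero, so h ∉ I. Since h minus its normal form lies in I, I + (h) = I + (r) where r = q**2 + q + 1; decide whether this ideal is the whole ring.
Run Buchberger on G together with r (pairs among the g_i already reduce to 0 since G is a Gröbner basis):
g_1 = p + q, LT = p.
g_2 = q**3 + 1, LT = q**3.
r = q**2 + q + 1, LT = q**2.

The S-polynomials (S(g_1,g_2), S(g_1,r), S(g_2,r)) all reduce to 0 modulo the current basis, so we have a Gröbner basis.
Inter-reduce: drop elements whose leading term is divisible by another's, tail-reduce, and make monic.
Reduced Gröbner basis: {p + q, q**2 + q + 1}.
The reduced Gröbner basis of I + (h) is {p + q, q**2 + q + 1} ≠ {1}, a proper ideal, so the enlarged system stays consistent: h is independent of I, with normal form q**2 + q + 1.

The remainder on division by a Gröbner basis is unique — it is the normal form.

p**2*q + p*q + p is independent of I; its normal form modulo I is q**2 + q + 1.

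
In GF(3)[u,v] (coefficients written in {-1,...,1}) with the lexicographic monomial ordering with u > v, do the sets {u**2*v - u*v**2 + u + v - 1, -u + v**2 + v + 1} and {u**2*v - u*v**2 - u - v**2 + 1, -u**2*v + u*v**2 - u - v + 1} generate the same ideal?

Yes, the ideals are equal.

Since reduced Gröbner bases are canonical representatives of ideals under a given ordering, it suffices to compute and compare them.
Buchberger on the first generating set:
f_1 = u**2*v - u*v**2 + u + v - 1, LT = u**2*v.
f_2 = -u + v**2 + v + 1, LT = u.

S(f_1,f_2): lcm = u**2*v. S = u*v**3 + u*v + u + v - 1.
  reduce S modulo (f_1, f_2):
  remainder v**5 + v**4 - v**3 - v**2 ≠ 0; add g_3 = v**5 + v**4 - v**3 - v**2 to the basis.

The other S-polynomials (S(f_1,g_3), S(f_2,g_3)) all reduce to 0 modulo the current basis, so we have a Gröbner basis.
Inter-reduce: drop elements whose leading term is divisible by another's, tail-reduce, and make monic.
Reduced Gröbner basis: {u - v**2 - v - 1, v**5 + v**4 - v**3 - v**2}.

Buchberger on the second generating set:
h_1 = u**2*v - u*v**2 - u - v**2 + 1, LT = u**2*v.
h_2 = -u**2*v + u*v**2 - u - v + 1, LT = u**2*v.

S(h_1,h_2): lcm = u**2*v. S = u - v**2 - v - 1.
  reduce S modulo (h_1, h_2):
  remainder u - v**2 - v - 1 ≠ 0; add k_3 = u - v**2 - v - 1 to the basis.

S(h_1,k_3): lcm = u**2*v. S = u*v**3 + u*v - u - v**2 + 1.
  reduce S modulo (h_1, h_2, k_3):
  remainder v**5 + v**4 - v**3 - v**2 ≠ 0; add k_4 = v**5 + v**4 - v**3 - v**2 to the basis.

The other S-polynomials (S(h_2,k_3), S(h_1,k_4), S(h_2,k_4), S(k_3,k_4)) all reduce to 0 modulo the current basis, so we have a Gröbner basis.
Inter-reduce: drop elements whose leading term is divisible by another's, tail-reduce, and make monic.
Reduced Gröbner basis: {u - v**2 - v - 1, v**5 + v**4 - v**3 - v**2}.

Same reduced basis, so the two generating sets span the same ideal.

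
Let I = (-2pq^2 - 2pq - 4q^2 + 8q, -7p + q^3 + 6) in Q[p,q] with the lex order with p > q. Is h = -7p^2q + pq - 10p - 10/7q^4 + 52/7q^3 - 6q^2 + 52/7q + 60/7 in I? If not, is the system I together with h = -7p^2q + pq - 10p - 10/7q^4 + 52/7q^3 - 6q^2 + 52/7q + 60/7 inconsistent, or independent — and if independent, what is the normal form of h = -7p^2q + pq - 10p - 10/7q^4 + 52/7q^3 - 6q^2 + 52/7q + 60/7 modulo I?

First compute the reduced Gröbner basis of I by Buchberger's algorithm.
f_1 = -2pq^2 - 2pq - 4q^2 + 8q, LT = pq^2.
f_2 = -7p + q^3 + 6, LT = p.

S(f_1,f_2): lcm = pq^2. S = pq + 1/7q^5 + 20/7q^2 - 4q.
  reduce S modulo (f_1, f_2):
  remainder 1/7q^5 + 1/7q^4 + 20/7q^2 - 22/7q ≠ 0; add k_3 = 1/7q^5 + 1/7q^4 + 20/7q^2 - 22/7q to the basis.

The other S-polynomials (S(f_1,k_3), S(f_2,k_3)) all reduce to 0 modulo the current basis, so we have a Gröbner basis.
Inter-reduce: drop elements whose leading term is divisible by another's, tail-reduce, and make monic.
Reduced Gröbner basis: {p - 1/7q^3 - 6/7, q^5 + q^4 + 20q^2 - 22q}.
Label its elements g_1 = p - 1/7q^3 - 6/7, g_2 = q^5 + q^4 + 20q^2 - 22q.

Reduce h = -7p^2q + pq - 10p - 10/7q^4 + 52/7q^3 - 6q^2 + 52/7q + 60/7 modulo G:
  leading term p^2q: subtract (-7pq)·g_1 from -7p^2q + pq - 10p - 10/7q^4 + 52/7q^3 - 6q^2 + 52/7q + 60/7 → -pq^4 - 5pq - 10p - 10/7q^4 + 52/7q^3 - 6q^2 + 52/7q + 60/7
  leading term pq^4: subtract (-q^4)·g_1 from -pq^4 - 5pq - 10p - 10/7q^4 + 52/7q^3 - 6q^2 + 52/7q + 60/7 → -5pq - 10p - 1/7q^7 - 16/7q^4 + 52/7q^3 - 6q^2 + 52/7q + 60/7
  leading term pq: subtract (-5q)·g_1 from -5pq - 10p - 1/7q^7 - 16/7q^4 + 52/7q^3 - 6q^2 + 52/7q + 60/7 → -10p - 1/7q^7 - 3q^4 + 52/7q^3 - 6q^2 + 22/7q + 60/7
  leading term p: subtract (-10)·g_1 from -10p - 1/7q^7 - 3q^4 + 52/7q^3 - 6q^2 + 22/7q + 60/7 → -1/7q^7 - 3q^4 + 6q^3 - 6q^2 + 22/7q
  leading term q^7: subtract (-1/7q^2)·g_2 from -1/7q^7 - 3q^4 + 6q^3 - 6q^2 + 22/7q → 1/7q^6 - 1/7q^4 + 20/7q^3 - 6q^2 + 22/7q
  leading term q^6: subtract (1/7q)·g_2 from 1/7q^6 - 1/7q^4 + 20/7q^3 - 6q^2 + 22/7q → -1/7q^5 - 1/7q^4 - 20/7q^2 + 22/7q
  leading term q^5: subtract (-1/7)·g_2 from -1/7q^5 - 1/7q^4 - 20/7q^2 + 22/7q → 0
  normal form = 0.
Since the normal form is 0, h ∈ I.

-7p^2q + pq - 10p - 10/7q^4 + 52/7q^3 - 6q^2 + 52/7q + 60/7 lies in I (it reduces to 0).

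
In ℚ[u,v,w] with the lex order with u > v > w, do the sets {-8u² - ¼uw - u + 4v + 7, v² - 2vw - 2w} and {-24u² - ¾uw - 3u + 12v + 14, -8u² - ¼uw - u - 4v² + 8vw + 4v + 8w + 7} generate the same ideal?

No, the ideals differ.

For a fixed monomial order, each ideal has a unique reduced Gröbner basis; comparing bases decides equality.
Buchberger on the first generating set:
f_1 = -8u² - ¼uw - u + 4v + 7, LT = u².
f_2 = v² - 2vw - 2w, LT = v².

The S-polynomials (S(f_1,f_2)) all reduce to 0 modulo the current basis, so we have a Gröbner basis.
Inter-reduce: drop elements whose leading term is divisible by another's, tail-reduce, and make monic.
Reduced Gröbner basis: {u² + 1/32uw + ⅛u - ½v - ⅞, v² - 2vw - 2w}.

Buchberger on the second generating set:
h_1 = -24u² - ¾uw - 3u + 12v + 14, LT = u².
h_2 = -8u² - ¼uw - u - 4v² + 8vw + 4v + 8w + 7, LT = u².

S(h_1,h_2): lcm = u². S = -½v² + vw + w + 7/24.
  reduce S modulo (h_1, h_2):
  remainder -½v² + vw + w + 7/24 ≠ 0; add k_3 = -½v² + vw + w + 7/24 to the basis.

The other S-polynomials (S(h_1,k_3), S(h_2,k_3)) all reduce to 0 modulo the current basis, so we have a Gröbner basis.
Inter-reduce: drop elements whose leading term is divisible by another's, tail-reduce, and make monic.
Reduced Gröbner basis: {u² + 1/32uw + ⅛u - ½v - 7/12, v² - 2vw - 2w - 7/12}.

The bases are distinct; the ideals are different.
The same test decides containment: I ⊆ J iff every generator of I reduces to 0 modulo a Gröbner basis of J.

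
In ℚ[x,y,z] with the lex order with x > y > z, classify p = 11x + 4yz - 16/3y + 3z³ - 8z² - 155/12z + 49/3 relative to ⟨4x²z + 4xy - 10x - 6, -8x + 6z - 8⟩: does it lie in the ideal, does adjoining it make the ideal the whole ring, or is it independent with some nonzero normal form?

First compute the reduced Gröbner basis of I by Buchberger's algorithm.
f_1 = 4x²z + 4xy - 10x - 6, LT = x²z.
f_2 = -8x + 6z - 8, LT = x.

S(f_1,f_2): lcm = x²z. S = xy + ¾xz² - xz - 5/2x - 3/2.
  reduce S modulo (f_1, f_2):
  remainder ¾yz - y + 9/16z³ - 3/2z² - ⅞z + 1 ≠ 0; add h_3 = ¾yz - y + 9/16z³ - 3/2z² - ⅞z + 1 to the basis.

The other S-polynomials (S(f_1,h_3), S(f_2,h_3)) all reduce to 0 modulo the current basis, so we have a Gröbner basis.
Inter-reduce: drop elements whose leading term is divisible by another's, tail-reduce, and make monic.
Reduced Gröbner basis: {x - ¾z + 1, yz - 4/3y + ¾z³ - 2z² - 7/6z + 4/3}.
Label its elements g_1 = x - ¾z + 1, g_2 = yz - 4/3y + ¾z³ - 2z² - 7/6z + 4/3.

Reduce p = 11x + 4yz - 16/3y + 3z³ - 8z² - 155/12z + 49/3 modulo G:
  leading term x: subtract (11)·g_1 from 11x + 4yz - 16/3y + 3z³ - 8z² - 155/12z + 49/3 → 4yz - 16/3y + 3z³ - 8z² - 14/3z + 16/3
  leading term yz: subtract (4)·g_2 from 4yz - 16/3y + 3z³ - 8z² - 14/3z + 16/3 → 0
  normal form = 0.
Since the normal form is 0, p ∈ I.

11x + 4yz - 16/3y + 3z³ - 8z² - 155/12z + 49/3 lies in I (it reduces to 0).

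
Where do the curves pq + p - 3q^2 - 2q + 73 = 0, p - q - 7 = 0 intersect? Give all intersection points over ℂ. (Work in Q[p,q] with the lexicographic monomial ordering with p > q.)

Compute a lex Gröbner basis by Buchberger's algorithm.
f_1 = pq + p - 3q^2 - 2q + 73, LT = pq.
f_2 = p - q - 7, LT = p.

S(f_1,f_2): lcm = pq. S = p - 2q^2 + 5q + 73.
  leading term p: subtract (1)·f_2 from p - 2q^2 + 5q + 73 → -2q^2 + 6q + 80
  leading term q^2: no divisor's leading term divides it; move -2q^2 to the remainder.
  leading term q: no divisor's leading term divides it; move 6q to the remainder.
  leading term 1: no divisor's leading term divides it; move 80 to the remainder.
  remainder -2q^2 + 6q + 80 ≠ 0; add h_3 = -2q^2 + 6q + 80 to the basis.

The other S-polynomials (S(f_1,h_3), S(f_2,h_3)) all reduce to 0 modulo the current basis, so we have a Gröbner basis.
Inter-reduce: drop elements whose leading term is divisible by another's, tail-reduce, and make monic.
Reduced Gröbner basis: {p - q - 7, q^2 - 3q - 40}.

From the last basis element, q^2 - 3q - 40 = 0, so q takes values in {-5, 8}. Each choice, substituted upward through the basis, yields the corresponding point(s) of the solution set.
  q = -5: the earlier basis element becomes p - 2 = 0, giving p = 2 — point (2, -5).
  q = 8: the earlier basis element becomes p - 15 = 0, giving p = 15 — point (15, 8).
Each listed point satisfies every original equation (direct substitution).
Zero-dimensionality of the ideal guarantees finitely many solutions over ℂ.

{(2, -5), (15, 8)}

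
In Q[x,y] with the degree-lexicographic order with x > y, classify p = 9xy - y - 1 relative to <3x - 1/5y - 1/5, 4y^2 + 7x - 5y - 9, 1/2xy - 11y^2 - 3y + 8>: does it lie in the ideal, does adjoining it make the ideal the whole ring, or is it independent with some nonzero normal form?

First compute the reduced Gröbner basis of I by Buchberger's algorithm.
f_1 = 3x - 1/5y - 1/5, LT = x.
f_2 = 4y^2 + 7x - 5y - 9, LT = y^2.
f_3 = 1/2xy - 11y^2 - 3y + 8, LT = xy.

S(f_1,f_3): lcm = xy. S = 329/15y^2 + 89/15y - 16.
  reduce S modulo (f_1, f_2, f_3):
  remainder 6928/225y + 6928/225 ≠ 0; add h_4 = 6928/225y + 6928/225 to the basis.

The other S-polynomials (S(f_1,f_2), S(f_2,f_3), S(f_1,h_4), S(f_2,h_4), S(f_3,h_4)) all reduce to 0 modulo the current basis, so we have a Gröbner basis.
Inter-reduce: drop elements whose leading term is divisible by another's, tail-reduce, and make monic.
Reduced Gröbner basis: {x, y + 1}.
Label its elements g_1 = x, g_2 = y + 1.

Reduce p = 9xy - y - 1 modulo G:
  leading term xy: subtract (9y)·g_1 from 9xy - y - 1 → -y - 1
  leading term y: subtract (-1)·g_2 from -y - 1 → 0
  normal form = 0.
Since the normal form is 0, p ∈ I.

The remainder on division by a Gröbner basis is unique — it is the normal form.

9xy - y - 1 lies in I (it reduces to 0).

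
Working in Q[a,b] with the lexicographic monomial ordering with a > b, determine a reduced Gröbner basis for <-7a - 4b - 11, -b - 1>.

f_1 = -7a - 4b - 11, LT = a.
f_2 = -b - 1, LT = b.

The S-polynomials (S(f_1,f_2)) all reduce to 0 modulo the current basis, so we have a Gröbner basis.

G = {a + 1, b + 1}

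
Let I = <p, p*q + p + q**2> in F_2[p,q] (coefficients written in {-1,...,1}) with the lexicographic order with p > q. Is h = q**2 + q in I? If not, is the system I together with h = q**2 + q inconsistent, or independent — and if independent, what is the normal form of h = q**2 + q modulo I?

q**2 + q is independent of I; its normal form modulo I is q.

First compute the reduced Gröbner basis of I by Buchberger's algorithm.
f_1 = p, LT = p.
f_2 = p*q + p + q**2, LT = p*q.

S(f_1,f_2): lcm = p*q. S = p + q**2.
  reduce S modulo (f_1, f_2):
  remainder q**2 ≠ 0; add k_3 = q**2 to the basis.

The other S-polynomials (S(f_1,k_3), S(f_2,k_3)) all reduce to 0 modulo the current basis, so we have a Gröbner basis.
Inter-reduce: drop elements whose leading term is divisible by another's, tail-reduce, and make monic.
Reduced Gröbner basis: {p, q**2}.
Label its elements g_1 = p, g_2 = q**2.

Reduce h = q**2 + q modulo G:
  leading term q**2: subtract (1)·g_2 from q**2 + q → q
  leading term q: no divisor's leading term divides it; move q to the remainder.
  normal form = q.
The normal form is nonzero, so h ∉ I. Since h minus its normal form lies in I, I + (h) = I + (r) where r = q; decide whether this ideal is the whole ring.
Run Buchberger on G together with r (pairs among the g_i already reduce to 0 since G is a Gröbner basis):
g_1 = p, LT = p.
g_2 = q**2, LT = q**2.
r = q, LT = q.

The S-polynomials (S(g_1,g_2), S(g_1,r), S(g_2,r)) all reduce to 0 modulo the current basis, so we have a Gröbner basis.
Inter-reduce: drop elements whose leading term is divisible by another's, tail-reduce, and make monic.
Reduced Gröbner basis: {p, q}.
The reduced Gröbner basis of I + (h) is {p, q} ≠ {1}, a proper ideal, so the enlarged system stays consistent: h is independent of I, with normal form q.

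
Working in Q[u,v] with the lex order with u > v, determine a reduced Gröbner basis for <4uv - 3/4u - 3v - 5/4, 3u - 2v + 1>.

G = {u - 2/3v + 1/3, v^2 - 29/16v - 3/8}

f_1 = 4uv - 3/4u - 3v - 5/4, LT = uv.
f_2 = 3u - 2v + 1, LT = u.

S(f_1,f_2): lcm = uv. S = -3/16u + 2/3v^2 - 13/12v - 5/16.
  leading term u: subtract (-1/16)·f_2 from -3/16u + 2/3v^2 - 13/12v - 5/16 → 2/3v^2 - 29/24v - 1/4
  leading term v^2: no divisor's leading term divides it; move 2/3v^2 to the remainder.
  leading term v: no divisor's leading term divides it; move -29/24v to the remainder.
  leading term 1: no divisor's leading term divides it; move -1/4 to the remainder.
  remainder 2/3v^2 - 29/24v - 1/4 ≠ 0; add g_3 = 2/3v^2 - 29/24v - 1/4 to the basis.

The other S-polynomials (S(f_1,g_3), S(f_2,g_3)) all reduce to 0 modulo the current basis, so we have a Gröbner basis.
Inter-reduce: drop elements whose leading term is divisible by another's, tail-reduce, and make monic.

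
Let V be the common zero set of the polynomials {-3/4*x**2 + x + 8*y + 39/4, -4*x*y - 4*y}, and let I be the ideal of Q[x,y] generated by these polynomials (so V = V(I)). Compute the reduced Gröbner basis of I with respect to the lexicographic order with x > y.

f_1 = -3/4*x**2 + x + 8*y + 39/4, LT = x**2.
f_2 = -4*x*y - 4*y, LT = x*y.

S(f_1,f_2): lcm = x**2*y. S = -7/3*x*y - 32/3*y**2 - 13*y.
  leading term x*y: subtract (7/12)·f_2 from -7/3*x*y - 32/3*y**2 - 13*y → -32/3*y**2 - 32/3*y
  leading term y**2: no divisor's leading term divides it; move -32/3*y**2 to the remainder.
  leading term y: no divisor's leading term divides it; move -32/3*y to the remainder.
  remainder -32/3*y**2 - 32/3*y ≠ 0; add g_3 = -32/3*y**2 - 32/3*y to the basis.

The other S-polynomials (S(f_1,g_3), S(f_2,g_3)) all reduce to 0 modulo the current basis, so we have a Gröbner basis.

G = {x**2 - 4/3*x - 32/3*y - 13, x*y + y, y**2 + y}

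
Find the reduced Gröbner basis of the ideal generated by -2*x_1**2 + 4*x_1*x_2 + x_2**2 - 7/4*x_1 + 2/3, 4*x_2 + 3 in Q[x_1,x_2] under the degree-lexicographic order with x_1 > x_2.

f_1 = -2*x_1**2 + 4*x_1*x_2 + x_2**2 - 7/4*x_1 + 2/3, LT = x_1**2.
f_2 = 4*x_2 + 3, LT = x_2.

The S-polynomials (S(f_1,f_2)) all reduce to 0 modulo the current basis, so we have a Gröbner basis.

G = {x_1**2 + 19/8*x_1 - 59/96, x_2 + 3/4}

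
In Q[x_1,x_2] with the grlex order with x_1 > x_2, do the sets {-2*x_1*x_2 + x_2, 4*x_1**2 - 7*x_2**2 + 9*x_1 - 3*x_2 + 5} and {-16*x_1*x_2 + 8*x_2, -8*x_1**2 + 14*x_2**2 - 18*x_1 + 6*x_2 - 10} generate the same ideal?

Yes, the ideals are equal.

For a fixed monomial order, each ideal has a unique reduced Gröbner basis; comparing bases decides equality.
Buchberger on the first generating set:
f_1 = -2*x_1*x_2 + x_2, LT = x_1*x_2.
f_2 = 4*x_1**2 - 7*x_2**2 + 9*x_1 - 3*x_2 + 5, LT = x_1**2.

S(f_1,f_2): lcm = x_1**2*x_2. S = 7/4*x_2**3 - 11/4*x_1*x_2 + 3/4*x_2**2 - 5/4*x_2.
  reduce S modulo (f_1, f_2):
  remainder 7/4*x_2**3 + 3/4*x_2**2 - 21/8*x_2 ≠ 0; add g_3 = 7/4*x_2**3 + 3/4*x_2**2 - 21/8*x_2 to the basis.

The other S-polynomials (S(f_1,g_3), S(f_2,g_3)) all reduce to 0 modulo the current basis, so we have a Gröbner basis.
Inter-reduce: drop elements whose leading term is divisible by another's, tail-reduce, and make monic.
Reduced Gröbner basis: {x_2**3 + 3/7*x_2**2 - 3/2*x_2, x_1**2 - 7/4*x_2**2 + 9/4*x_1 - 3/4*x_2 + 5/4, x_1*x_2 - 1/2*x_2}.

Buchberger on the second generating set:
h_1 = -16*x_1*x_2 + 8*x_2, LT = x_1*x_2.
h_2 = -8*x_1**2 + 14*x_2**2 - 18*x_1 + 6*x_2 - 10, LT = x_1**2.

S(h_1,h_2): lcm = x_1**2*x_2. S = 7/4*x_2**3 - 11/4*x_1*x_2 + 3/4*x_2**2 - 5/4*x_2.
  reduce S modulo (h_1, h_2):
  remainder 7/4*x_2**3 + 3/4*x_2**2 - 21/8*x_2 ≠ 0; add k_3 = 7/4*x_2**3 + 3/4*x_2**2 - 21/8*x_2 to the basis.

The other S-polynomials (S(h_1,k_3), S(h_2,k_3)) all reduce to 0 modulo the current basis, so we have a Gröbner basis.
Inter-reduce: drop elements whose leading term is divisible by another's, tail-reduce, and make monic.
Reduced Gröbner basis: {x_2**3 + 3/7*x_2**2 - 3/2*x_2, x_1**2 - 7/4*x_2**2 + 9/4*x_1 - 3/4*x_2 + 5/4, x_1*x_2 - 1/2*x_2}.

These coincide, so the ideals are equal.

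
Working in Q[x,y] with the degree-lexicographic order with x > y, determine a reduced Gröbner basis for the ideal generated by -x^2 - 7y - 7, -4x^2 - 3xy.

f_1 = -x^2 - 7y - 7, LT = x^2.
f_2 = -4x^2 - 3xy, LT = x^2.

S(f_1,f_2): lcm = x^2. S = -3/4xy + 7y + 7.
  leading term xy: no divisor's leading term divides it; move -3/4xy to the remainder.
  leading term y: no divisor's leading term divides it; move 7y to the remainder.
  leading term 1: no divisor's leading term divides it; move 7 to the remainder.
  remainder -3/4xy + 7y + 7 ≠ 0; add g_3 = -3/4xy + 7y + 7 to the basis.

S(f_1,g_3): lcm = x^2y. S = 28/3xy + 7y^2 + 28/3x + 7y.
  leading term xy: subtract (-112/9)·g_3 from 28/3xy + 7y^2 + 28/3x + 7y → 7y^2 + 28/3x + 847/9y + 784/9
  leading term y^2: no divisor's leading term divides it; move 7y^2 to the remainder.
  leading term x: no divisor's leading term divides it; move 28/3x to the remainder.
  leading term y: no divisor's leading term divides it; move 847/9y to the remainder.
  leading term 1: no divisor's leading term divides it; move 784/9 to the remainder.
  remainder 7y^2 + 28/3x + 847/9y + 784/9 ≠ 0; add g_4 = 7y^2 + 28/3x + 847/9y + 784/9 to the basis.

The other S-polynomials (S(f_2,g_3), S(f_1,g_4), S(f_2,g_4), S(g_3,g_4)) all reduce to 0 modulo the current basis, so we have a Gröbner basis.
Inter-reduce: drop elements whose leading term is divisible by another's, tail-reduce, and make monic.

G = {x^2 + 7y + 7, xy - 28/3y - 28/3, y^2 + 4/3x + 121/9y + 112/9}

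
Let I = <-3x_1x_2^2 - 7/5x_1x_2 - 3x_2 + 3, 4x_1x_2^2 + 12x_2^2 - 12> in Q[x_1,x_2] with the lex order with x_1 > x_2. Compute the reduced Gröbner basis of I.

f_1 = -3x_1x_2^2 - 7/5x_1x_2 - 3x_2 + 3, LT = x_1x_2^2.
f_2 = 4x_1x_2^2 + 12x_2^2 - 12, LT = x_1x_2^2.

S(f_1,f_2): lcm = x_1x_2^2. S = 7/15x_1x_2 - 3x_2^2 + x_2 + 2.
  leading term x_1x_2: no divisor's leading term divides it; move 7/15x_1x_2 to the remainder.
  leading term x_2^2: no divisor's leading term divides it; move -3x_2^2 to the remainder.
  leading term x_2: no divisor's leading term divides it; move x_2 to the remainder.
  leading term 1: no divisor's leading term divides it; move 2 to the remainder.
  remainder 7/15x_1x_2 - 3x_2^2 + x_2 + 2 ≠ 0; add g_3 = 7/15x_1x_2 - 3x_2^2 + x_2 + 2 to the basis.

S(f_1,g_3): lcm = x_1x_2^2. S = 7/15x_1x_2 + 45/7x_2^3 - 15/7x_2^2 - 23/7x_2 - 1.
  leading term x_1x_2: subtract (1)·g_3 from 7/15x_1x_2 + 45/7x_2^3 - 15/7x_2^2 - 23/7x_2 - 1 → 45/7x_2^3 + 6/7x_2^2 - 30/7x_2 - 3
  leading term x_2^3: no divisor's leading term divides it; move 45/7x_2^3 to the remainder.
  leading term x_2^2: no divisor's leading term divides it; move 6/7x_2^2 to the remainder.
  leading term x_2: no divisor's leading term divides it; move -30/7x_2 to the remainder.
  leading term 1: no divisor's leading term divides it; move -3 to the remainder.
  remainder 45/7x_2^3 + 6/7x_2^2 - 30/7x_2 - 3 ≠ 0; add g_4 = 45/7x_2^3 + 6/7x_2^2 - 30/7x_2 - 3 to the basis.

S(f_1,g_4): lcm = x_1x_2^3. S = 1/3x_1x_2^2 + 2/3x_1x_2 + 7/15x_1 + x_2^2 - x_2.
  leading term x_1x_2^2: subtract (-1/9)·f_1 from 1/3x_1x_2^2 + 2/3x_1x_2 + 7/15x_1 + x_2^2 - x_2 → 23/45x_1x_2 + 7/15x_1 + x_2^2 - 4/3x_2 + 1/3
  leading term x_1x_2: subtract (23/21)·g_3 from 23/45x_1x_2 + 7/15x_1 + x_2^2 - 4/3x_2 + 1/3 → 7/15x_1 + 30/7x_2^2 - 17/7x_2 - 13/7
  leading term x_1: no divisor's leading term divides it; move 7/15x_1 to the remainder.
  leading term x_2^2: no divisor's leading term divides it; move 30/7x_2^2 to the remainder.
  leading term x_2: no divisor's leading term divides it; move -17/7x_2 to the remainder.
  leading term 1: no divisor's leading term divides it; move -13/7 to the remainder.
  remainder 7/15x_1 + 30/7x_2^2 - 17/7x_2 - 13/7 ≠ 0; add g_5 = 7/15x_1 + 30/7x_2^2 - 17/7x_2 - 13/7 to the basis.

The other S-polynomials (S(f_2,g_3), S(f_2,g_4), S(g_3,g_4), S(f_1,g_5), S(f_2,g_5), S(g_3,g_5), S(g_4,g_5)) all reduce to 0 modulo the current basis, so we have a Gröbner basis.
Inter-reduce: drop elements whose leading term is divisible by another's, tail-reduce, and make monic.

G = {x_1 + 450/49x_2^2 - 255/49x_2 - 195/49, x_2^3 + 2/15x_2^2 - 2/3x_2 - 7/15}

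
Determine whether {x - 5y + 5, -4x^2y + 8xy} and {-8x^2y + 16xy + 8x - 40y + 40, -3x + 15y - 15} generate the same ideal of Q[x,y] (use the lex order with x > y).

Two ideals are equal iff their reduced Gröbner bases coincide (the reduced basis is unique for a fixed ordering).
Buchberger on the first generating set:
f_1 = x - 5y + 5, LT = x.
f_2 = -4x^2y + 8xy, LT = x^2y.

S(f_1,f_2): lcm = x^2y. S = -5xy^2 + 7xy.
  leading term xy^2: subtract (-5y^2)·f_1 from -5xy^2 + 7xy → 7xy - 25y^3 + 25y^2
  leading term xy: subtract (7y)·f_1 from 7xy - 25y^3 + 25y^2 → -25y^3 + 60y^2 - 35y
  leading term y^3: no divisor's leading term divides it; move -25y^3 to the remainder.
  leading term y^2: no divisor's leading term divides it; move 60y^2 to the remainder.
  leading term y: no divisor's leading term divides it; move -35y to the remainder.
  remainder -25y^3 + 60y^2 - 35y ≠ 0; add g_3 = -25y^3 + 60y^2 - 35y to the basis.

S(f_1,g_3): leading monomials are coprime, so the S-polynomial reduces to 0 (Buchberger's first criterion).
S(f_2,g_3): lcm = x^2y^3. S = 12/5x^2y^2 - 7/5x^2y - 2xy^3.
  leading term x^2y^2: subtract (12/5xy^2)·f_1 from 12/5x^2y^2 - 7/5x^2y - 2xy^3 → -7/5x^2y + 10xy^3 - 12xy^2
  leading term x^2y: subtract (-7/5xy)·f_1 from -7/5x^2y + 10xy^3 - 12xy^2 → 10xy^3 - 19xy^2 + 7xy
  leading term xy^3: subtract (10y^3)·f_1 from 10xy^3 - 19xy^2 + 7xy → -19xy^2 + 7xy + 50y^4 - 50y^3
  leading term xy^2: subtract (-19y^2)·f_1 from -19xy^2 + 7xy + 50y^4 - 50y^3 → 7xy + 50y^4 - 145y^3 + 95y^2
  leading term xy: subtract (7y)·f_1 from 7xy + 50y^4 - 145y^3 + 95y^2 → 50y^4 - 145y^3 + 130y^2 - 35y
  leading term y^4: subtract (-2y)·g_3 from 50y^4 - 145y^3 + 130y^2 - 35y → -25y^3 + 60y^2 - 35y
  leading term y^3: subtract (1)·g_3 from -25y^3 + 60y^2 - 35y → 0
  remainder 0.

Every S-polynomial of the final basis reduces to 0, so we have a Gröbner basis.
Inter-reduce: drop elements whose leading term is divisible by another's, tail-reduce, and make monic.
Reduced Gröbner basis: {x - 5y + 5, y^3 - 12/5y^2 + 7/5y}.

Buchberger on the second generating set:
h_1 = -8x^2y + 16xy + 8x - 40y + 40, LT = x^2y.
h_2 = -3x + 15y - 15, LT = x.

S(h_1,h_2): lcm = x^2y. S = 5xy^2 - 7xy - x + 5y - 5.
  leading term xy^2: subtract (-5/3y^2)·h_2 from 5xy^2 - 7xy - x + 5y - 5 → -7xy - x + 25y^3 - 25y^2 + 5y - 5
  leading term xy: subtract (7/3y)·h_2 from -7xy - x + 25y^3 - 25y^2 + 5y - 5 → -x + 25y^3 - 60y^2 + 40y - 5
  leading term x: subtract (1/3)·h_2 from -x + 25y^3 - 60y^2 + 40y - 5 → 25y^3 - 60y^2 + 35y
  leading term y^3: no divisor's leading term divides it; move 25y^3 to the remainder.
  leading term y^2: no divisor's leading term divides it; move -60y^2 to the remainder.
  leading term y: no divisor's leading term divides it; move 35y to the remainder.
  remainder 25y^3 - 60y^2 + 35y ≠ 0; add k_3 = 25y^3 - 60y^2 + 35y to the basis.

S(h_1,k_3): lcm = x^2y^3. S = 12/5x^2y^2 - 7/5x^2y - 2xy^3 - xy^2 + 5y^3 - 5y^2.
  leading term x^2y^2: subtract (-3/10y)·h_1 from 12/5x^2y^2 - 7/5x^2y - 2xy^3 - xy^2 + 5y^3 - 5y^2 → -7/5x^2y - 2xy^3 + 19/5xy^2 + 12/5xy + 5y^3 - 17y^2 + 12y
  leading term x^2y: subtract (7/40)·h_1 from -7/5x^2y - 2xy^3 + 19/5xy^2 + 12/5xy + 5y^3 - 17y^2 + 12y → -2xy^3 + 19/5xy^2 - 2/5xy - 7/5x + 5y^3 - 17y^2 + 19y - 7
  leading term xy^3: subtract (2/3y^3)·h_2 from -2xy^3 + 19/5xy^2 - 2/5xy - 7/5x + 5y^3 - 17y^2 + 19y - 7 → 19/5xy^2 - 2/5xy - 7/5x - 10y^4 + 15y^3 - 17y^2 + 19y - 7
  leading term xy^2: subtract (-19/15y^2)·h_2 from 19/5xy^2 - 2/5xy - 7/5x - 10y^4 + 15y^3 - 17y^2 + 19y - 7 → -2/5xy - 7/5x - 10y^4 + 34y^3 - 36y^2 + 19y - 7
  leading term xy: subtract (2/15y)·h_2 from -2/5xy - 7/5x - 10y^4 + 34y^3 - 36y^2 + 19y - 7 → -7/5x - 10y^4 + 34y^3 - 38y^2 + 21y - 7
  leading term x: subtract (7/15)·h_2 from -7/5x - 10y^4 + 34y^3 - 38y^2 + 21y - 7 → -10y^4 + 34y^3 - 38y^2 + 14y
  leading term y^4: subtract (-2/5y)·k_3 from -10y^4 + 34y^3 - 38y^2 + 14y → 10y^3 - 24y^2 + 14y
  leading term y^3: subtract (2/5)·k_3 from 10y^3 - 24y^2 + 14y → 0
  remainder 0.

S(h_2,k_3): leading monomials are coprime, so the S-polynomial reduces to 0 (Buchberger's first criterion).
Every S-polynomial of the final basis reduces to 0, so we have a Gröbner basis.
Inter-reduce: drop elements whose leading term is divisible by another's, tail-reduce, and make monic.
Reduced Gröbner basis: {x - 5y + 5, y^3 - 12/5y^2 + 7/5y}.

Same reduced basis, so the two generating sets span the same ideal.

Yes, the ideals are equal.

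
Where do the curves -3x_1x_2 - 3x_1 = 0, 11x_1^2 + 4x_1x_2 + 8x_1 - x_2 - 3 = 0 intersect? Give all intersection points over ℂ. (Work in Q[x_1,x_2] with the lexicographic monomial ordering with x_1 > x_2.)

Compute a lex Gröbner basis by Buchberger's algorithm.
f_1 = -3x_1x_2 - 3x_1, LT = x_1x_2.
f_2 = 11x_1^2 + 4x_1x_2 + 8x_1 - x_2 - 3, LT = x_1^2.

S(f_1,f_2): lcm = x_1^2x_2. S = x_1^2 - 4/11x_1x_2^2 - 8/11x_1x_2 + 1/11x_2^2 + 3/11x_2.
  leading term x_1^2: subtract (1/11)·f_2 from x_1^2 - 4/11x_1x_2^2 - 8/11x_1x_2 + 1/11x_2^2 + 3/11x_2 → -4/11x_1x_2^2 - 12/11x_1x_2 - 8/11x_1 + 1/11x_2^2 + 4/11x_2 + 3/11
  leading term x_1x_2^2: subtract (4/33x_2)·f_1 from -4/11x_1x_2^2 - 12/11x_1x_2 - 8/11x_1 + 1/11x_2^2 + 4/11x_2 + 3/11 → -8/11x_1x_2 - 8/11x_1 + 1/11x_2^2 + 4/11x_2 + 3/11
  leading term x_1x_2: subtract (8/33)·f_1 from -8/11x_1x_2 - 8/11x_1 + 1/11x_2^2 + 4/11x_2 + 3/11 → 1/11x_2^2 + 4/11x_2 + 3/11
  leading term x_2^2: no divisor's leading term divides it; move 1/11x_2^2 to the remainder.
  leading term x_2: no divisor's leading term divides it; move 4/11x_2 to the remainder.
  leading term 1: no divisor's leading term divides it; move 3/11 to the remainder.
  remainder 1/11x_2^2 + 4/11x_2 + 3/11 ≠ 0; add h_3 = 1/11x_2^2 + 4/11x_2 + 3/11 to the basis.

S(f_1,h_3): lcm = x_1x_2^2. S = -3x_1x_2 - 3x_1.
  leading term x_1x_2: subtract (1)·f_1 from -3x_1x_2 - 3x_1 → 0
  remainder 0.

S(f_2,h_3): leading monomials are coprime, so the S-polynomial reduces to 0 (Buchberger's first criterion).
Every S-polynomial of the final basis reduces to 0, so we have a Gröbner basis.
Inter-reduce: drop elements whose leading term is divisible by another's, tail-reduce, and make monic.
Reduced Gröbner basis: {x_1^2 + 4/11x_1 - 1/11x_2 - 3/11, x_1x_2 + x_1, x_2^2 + 4x_2 + 3}.

Elimination: the polynomial x_2^2 + 4x_2 + 3 lies in the elimination ideal for x_2, so x_2 ∈ {-3, -1}. For each such x_2, the remaining basis elements (now univariate) give the rest of the solution.
  x_2 = -3: the earlier basis elements become x_1^2 + 4/11x_1 = 0; -2x_1 = 0, giving x_1 = 0 — point (0, -3).
  x_2 = -1: the earlier basis element becomes x_1^2 + 4/11x_1 - 2/11 = 0, giving x_1 = -2/11 + sqrt(26)/11, -sqrt(26)/11 - 2/11 — points (-2/11 + sqrt(26)/11, -1), (-sqrt(26)/11 - 2/11, -1).
Substituting each solution back into the original system confirms all equations vanish.

{(0, -3), (-2/11 + sqrt(26)/11, -1), (-sqrt(26)/11 - 2/11, -1)}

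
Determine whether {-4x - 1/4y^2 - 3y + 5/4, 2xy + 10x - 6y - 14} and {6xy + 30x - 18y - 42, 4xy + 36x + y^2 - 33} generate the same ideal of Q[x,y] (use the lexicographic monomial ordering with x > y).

Yes, the ideals are equal.

Equality of ideals is decidable: compute both reduced Gröbner bases (unique for the ordering) and check whether they agree.
Buchberger on the first generating set:
f_1 = -4x - 1/4y^2 - 3y + 5/4, LT = x.
f_2 = 2xy + 10x - 6y - 14, LT = xy.

S(f_1,f_2): lcm = xy. S = -5x + 1/16y^3 + 3/4y^2 + 43/16y + 7.
  leading term x: subtract (5/4)·f_1 from -5x + 1/16y^3 + 3/4y^2 + 43/16y + 7 → 1/16y^3 + 17/16y^2 + 103/16y + 87/16
  leading term y^3: no divisor's leading term divides it; move 1/16y^3 to the remainder.
  leading term y^2: no divisor's leading term divides it; move 17/16y^2 to the remainder.
  leading term y: no divisor's leading term divides it; move 103/16y to the remainder.
  leading term 1: no divisor's leading term divides it; move 87/16 to the remainder.
  remainder 1/16y^3 + 17/16y^2 + 103/16y + 87/16 ≠ 0; add g_3 = 1/16y^3 + 17/16y^2 + 103/16y + 87/16 to the basis.

The other S-polynomials (S(f_1,g_3), S(f_2,g_3)) all reduce to 0 modulo the current basis, so we have a Gröbner basis.
Inter-reduce: drop elements whose leading term is divisible by another's, tail-reduce, and make monic.
Reduced Gröbner basis: {x + 1/16y^2 + 3/4y - 5/16, y^3 + 17y^2 + 103y + 87}.

Buchberger on the second generating set:
h_1 = 6xy + 30x - 18y - 42, LT = xy.
h_2 = 4xy + 36x + y^2 - 33, LT = xy.

S(h_1,h_2): lcm = xy. S = -4x - 1/4y^2 - 3y + 5/4.
  leading term x: no divisor's leading term divides it; move -4x to the remainder.
  leading term y^2: no divisor's leading term divides it; move -1/4y^2 to the remainder.
  leading term y: no divisor's leading term divides it; move -3y to the remainder.
  leading term 1: no divisor's leading term divides it; move 5/4 to the remainder.
  remainder -4x - 1/4y^2 - 3y + 5/4 ≠ 0; add k_3 = -4x - 1/4y^2 - 3y + 5/4 to the basis.

S(h_1,k_3): lcm = xy. S = 5x - 1/16y^3 - 3/4y^2 - 43/16y - 7.
  leading term x: subtract (-5/4)·k_3 from 5x - 1/16y^3 - 3/4y^2 - 43/16y - 7 → -1/16y^3 - 17/16y^2 - 103/16y - 87/16
  leading term y^3: no divisor's leading term divides it; move -1/16y^3 to the remainder.
  leading term y^2: no divisor's leading term divides it; move -17/16y^2 to the remainder.
  leading term y: no divisor's leading term divides it; move -103/16y to the remainder.
  leading term 1: no divisor's leading term divides it; move -87/16 to the remainder.
  remainder -1/16y^3 - 17/16y^2 - 103/16y - 87/16 ≠ 0; add k_4 = -1/16y^3 - 17/16y^2 - 103/16y - 87/16 to the basis.

The other S-polynomials (S(h_2,k_3), S(h_1,k_4), S(h_2,k_4), S(k_3,k_4)) all reduce to 0 modulo the current basis, so we have a Gröbner basis.
Inter-reduce: drop elements whose leading term is divisible by another's, tail-reduce, and make monic.
Reduced Gröbner basis: {x + 1/16y^2 + 3/4y - 5/16, y^3 + 17y^2 + 103y + 87}.

The two bases agree; hence the ideals are identical.
The choice of monomial ordering does not affect the verdict — as long as both bases are computed under the same ordering, their equality decides ideal equality.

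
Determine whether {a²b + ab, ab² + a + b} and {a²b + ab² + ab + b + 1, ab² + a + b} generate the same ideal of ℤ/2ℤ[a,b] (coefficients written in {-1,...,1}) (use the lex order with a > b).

No, the ideals differ.

For a fixed monomial order, each ideal has a unique reduced Gröbner basis; comparing bases decides equality.
Buchberger on the first generating set:
f_1 = a²b + ab, LT = a²b.
f_2 = ab² + a + b, LT = ab².

S(f_1,f_2): lcm = a²b². S = a² + ab² + ab.
  reduce S modulo (f_1, f_2):
  remainder a² + ab + a + b ≠ 0; add g_3 = a² + ab + a + b to the basis.

S(f_1,g_3): lcm = a²b. S = ab² + b².
  reduce S modulo (f_1, f_2, g_3):
  remainder a + b² + b ≠ 0; add g_4 = a + b² + b to the basis.

S(f_2,g_4): lcm = ab². S = a + b⁴ + b³ + b.
  reduce S modulo (f_1, f_2, g_3, g_4):
  remainder b⁴ + b³ + b² ≠ 0; add g_5 = b⁴ + b³ + b² to the basis.

The other S-polynomials (S(f_2,g_3), S(f_1,g_4), S(g_3,g_4), S(f_1,g_5), S(f_2,g_5), S(g_3,g_5), S(g_4,g_5)) all reduce to 0 modulo the current basis, so we have a Gröbner basis.
Inter-reduce: drop elements whose leading term is divisible by another's, tail-reduce, and make monic.
Reduced Gröbner basis: {a + b² + b, b⁴ + b³ + b²}.

Buchberger on the second generating set:
h_1 = a²b + ab² + ab + b + 1, LT = a²b.
h_2 = ab² + a + b, LT = ab².

S(h_1,h_2): lcm = a²b². S = a² + ab³ + ab² + ab + b² + b.
  reduce S modulo (h_1, h_2):
  remainder a² + a ≠ 0; add k_3 = a² + a to the basis.

S(h_1,k_3): lcm = a²b. S = ab² + b + 1.
  reduce S modulo (h_1, h_2, k_3):
  remainder a + 1 ≠ 0; add k_4 = a + 1 to the basis.

S(h_2,k_4): lcm = ab². S = a + b² + b.
  reduce S modulo (h_1, h_2, k_3, k_4):
  remainder b² + b + 1 ≠ 0; add k_5 = b² + b + 1 to the basis.

The other S-polynomials (S(h_2,k_3), S(h_1,k_4), S(k_3,k_4), S(h_1,k_5), S(h_2,k_5), S(k_3,k_5), S(k_4,k_5)) all reduce to 0 modulo the current basis, so we have a Gröbner basis.
Inter-reduce: drop elements whose leading term is divisible by another's, tail-reduce, and make monic.
Reduced Gröbner basis: {a + 1, b² + b + 1}.

These differ, so the ideals are not equal.
The choice of monomial ordering does not affect the verdict — as long as both bases are computed under the same ordering, their equality decides ideal equality.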